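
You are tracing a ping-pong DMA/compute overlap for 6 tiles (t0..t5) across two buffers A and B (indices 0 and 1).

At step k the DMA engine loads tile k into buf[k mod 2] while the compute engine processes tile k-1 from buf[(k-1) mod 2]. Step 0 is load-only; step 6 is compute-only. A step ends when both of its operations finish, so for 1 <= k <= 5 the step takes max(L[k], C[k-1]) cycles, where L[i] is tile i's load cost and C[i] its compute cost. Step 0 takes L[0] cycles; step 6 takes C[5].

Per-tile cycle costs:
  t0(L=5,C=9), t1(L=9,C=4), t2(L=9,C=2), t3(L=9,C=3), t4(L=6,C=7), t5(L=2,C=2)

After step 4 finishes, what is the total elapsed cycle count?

[0] DMA t0→A (5c) ∥ CU idle ⇒ 5c, clock 5
[1] DMA t1→B (9c) ∥ CU A:t0 (9c) ⇒ 9c, clock 14
[2] DMA t2→A (9c) ∥ CU B:t1 (4c) ⇒ 9c, clock 23
[3] DMA t3→B (9c) ∥ CU A:t2 (2c) ⇒ 9c, clock 32
[4] DMA t4→A (6c) ∥ CU B:t3 (3c) ⇒ 6c, clock 38
[5] DMA t5→B (2c) ∥ CU A:t4 (7c) ⇒ 7c, clock 45
[6] DMA idle ∥ CU B:t5 (2c) ⇒ 2c, clock 47

end_cycle[4] = 38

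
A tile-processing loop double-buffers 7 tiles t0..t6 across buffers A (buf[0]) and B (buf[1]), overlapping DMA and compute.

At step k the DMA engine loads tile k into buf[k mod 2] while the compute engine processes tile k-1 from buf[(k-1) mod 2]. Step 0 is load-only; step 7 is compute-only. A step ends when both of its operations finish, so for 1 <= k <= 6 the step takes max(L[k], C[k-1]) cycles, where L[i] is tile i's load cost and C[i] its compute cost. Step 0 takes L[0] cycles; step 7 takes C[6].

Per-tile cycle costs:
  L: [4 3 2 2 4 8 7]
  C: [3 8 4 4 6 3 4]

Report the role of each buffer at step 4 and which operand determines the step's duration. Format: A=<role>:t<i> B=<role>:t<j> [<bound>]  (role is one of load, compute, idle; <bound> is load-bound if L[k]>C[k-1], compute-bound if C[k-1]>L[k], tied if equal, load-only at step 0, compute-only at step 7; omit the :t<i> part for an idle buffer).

step 4: A=load:t4 B=compute:t3 [tied]

k=0 load=t0/4c comp=- wait=4 total=4
k=1 load=t1/3c comp=t0/3c wait=3 total=7
k=2 load=t2/2c comp=t1/8c wait=8 total=15
k=3 load=t3/2c comp=t2/4c wait=4 total=19
k=4 load=t4/4c comp=t3/4c wait=4 total=23
k=5 load=t5/8c comp=t4/6c wait=8 total=31
k=6 load=t6/7c comp=t5/3c wait=7 total=38
k=7 load=- comp=t6/4c wait=4 total=42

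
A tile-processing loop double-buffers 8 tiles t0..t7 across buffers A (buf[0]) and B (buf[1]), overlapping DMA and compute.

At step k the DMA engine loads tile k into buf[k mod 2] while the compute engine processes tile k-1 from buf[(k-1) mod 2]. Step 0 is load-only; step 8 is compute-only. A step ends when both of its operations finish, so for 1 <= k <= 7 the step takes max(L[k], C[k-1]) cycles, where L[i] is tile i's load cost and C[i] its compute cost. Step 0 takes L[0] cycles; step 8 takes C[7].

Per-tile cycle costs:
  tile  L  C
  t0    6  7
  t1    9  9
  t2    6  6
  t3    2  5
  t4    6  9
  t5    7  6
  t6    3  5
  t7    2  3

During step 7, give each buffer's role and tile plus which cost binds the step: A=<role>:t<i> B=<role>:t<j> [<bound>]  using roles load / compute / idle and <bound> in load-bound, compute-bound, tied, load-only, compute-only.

step 0: L[0]=6 → dur=6, Σ=6 | A=load:t0 B=idle [load-only]
step 1: L[1]=9 C[0]=7 → dur=9, Σ=15 | A=compute:t0 B=load:t1 [load-bound]
step 2: L[2]=6 C[1]=9 → dur=9, Σ=24 | A=load:t2 B=compute:t1 [compute-bound]
step 3: L[3]=2 C[2]=6 → dur=6, Σ=30 | A=compute:t2 B=load:t3 [compute-bound]
step 4: L[4]=6 C[3]=5 → dur=6, Σ=36 | A=load:t4 B=compute:t3 [load-bound]
step 5: L[5]=7 C[4]=9 → dur=9, Σ=45 | A=compute:t4 B=load:t5 [compute-bound]
step 6: L[6]=3 C[5]=6 → dur=6, Σ=51 | A=load:t6 B=compute:t5 [compute-bound]
step 7: L[7]=2 C[6]=5 → dur=5, Σ=56 | A=compute:t6 B=load:t7 [compute-bound]
step 8: C[7]=3 → dur=3, Σ=59 | A=idle B=compute:t7 [compute-only]

step 7: A=compute:t6 B=load:t7 [compute-bound]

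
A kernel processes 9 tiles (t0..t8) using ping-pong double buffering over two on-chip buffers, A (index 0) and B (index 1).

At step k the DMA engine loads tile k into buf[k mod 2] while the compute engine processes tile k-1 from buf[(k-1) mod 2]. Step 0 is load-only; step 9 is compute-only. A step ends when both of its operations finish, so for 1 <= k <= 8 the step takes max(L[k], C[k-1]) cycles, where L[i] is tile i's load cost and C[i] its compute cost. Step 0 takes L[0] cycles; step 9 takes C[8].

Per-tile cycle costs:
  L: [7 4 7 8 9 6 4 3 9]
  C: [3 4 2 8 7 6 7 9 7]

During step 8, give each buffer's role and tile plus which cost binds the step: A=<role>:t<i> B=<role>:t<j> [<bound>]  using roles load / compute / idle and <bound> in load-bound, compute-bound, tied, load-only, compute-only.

k=0 load=t0/7c comp=- wait=7 total=7
k=1 load=t1/4c comp=t0/3c wait=4 total=11
k=2 load=t2/7c comp=t1/4c wait=7 total=18
k=3 load=t3/8c comp=t2/2c wait=8 total=26
k=4 load=t4/9c comp=t3/8c wait=9 total=35
k=5 load=t5/6c comp=t4/7c wait=7 total=42
k=6 load=t6/4c comp=t5/6c wait=6 total=48
k=7 load=t7/3c comp=t6/7c wait=7 total=55
k=8 load=t8/9c comp=t7/9c wait=9 total=64
k=9 load=- comp=t8/7c wait=7 total=71

step 8: A=load:t8 B=compute:t7 [tied]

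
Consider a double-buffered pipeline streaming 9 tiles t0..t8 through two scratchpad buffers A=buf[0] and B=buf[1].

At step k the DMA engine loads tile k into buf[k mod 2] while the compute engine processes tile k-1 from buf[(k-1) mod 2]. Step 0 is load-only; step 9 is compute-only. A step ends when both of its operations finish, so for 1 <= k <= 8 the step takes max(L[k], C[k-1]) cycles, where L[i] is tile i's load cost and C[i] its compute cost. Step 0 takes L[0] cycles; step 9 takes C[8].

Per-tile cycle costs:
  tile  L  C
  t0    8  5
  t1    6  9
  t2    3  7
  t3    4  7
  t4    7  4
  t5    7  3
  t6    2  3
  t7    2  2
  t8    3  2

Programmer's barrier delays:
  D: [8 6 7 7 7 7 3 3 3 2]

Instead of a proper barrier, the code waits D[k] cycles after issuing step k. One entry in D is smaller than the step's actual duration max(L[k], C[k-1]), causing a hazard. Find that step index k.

hazard at step 2

[0] required=L[0]=8=8 vs D=8 ok
[1] required=max(L[1]=6,C[0]=5)=6 vs D=6 ok
[2] required=max(L[2]=3,C[1]=9)=9 vs D=7 SHORT
[3] required=max(L[3]=4,C[2]=7)=7 vs D=7 ok
[4] required=max(L[4]=7,C[3]=7)=7 vs D=7 ok
[5] required=max(L[5]=7,C[4]=4)=7 vs D=7 ok
[6] required=max(L[6]=2,C[5]=3)=3 vs D=3 ok
[7] required=max(L[7]=2,C[6]=3)=3 vs D=3 ok
[8] required=max(L[8]=3,C[7]=2)=3 vs D=3 ok
[9] required=C[8]=2=2 vs D=2 ok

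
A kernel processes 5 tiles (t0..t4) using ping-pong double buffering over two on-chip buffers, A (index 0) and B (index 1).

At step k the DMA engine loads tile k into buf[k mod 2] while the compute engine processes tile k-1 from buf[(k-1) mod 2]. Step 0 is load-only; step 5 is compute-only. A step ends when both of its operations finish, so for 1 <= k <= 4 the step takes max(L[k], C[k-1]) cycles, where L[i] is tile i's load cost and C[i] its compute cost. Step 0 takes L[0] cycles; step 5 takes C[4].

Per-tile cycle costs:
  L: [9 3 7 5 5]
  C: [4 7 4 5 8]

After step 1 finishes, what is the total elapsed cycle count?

[0] DMA t0→A (9c) ∥ CU idle ⇒ 9c, clock 9
[1] DMA t1→B (3c) ∥ CU A:t0 (4c) ⇒ 4c, clock 13
[2] DMA t2→A (7c) ∥ CU B:t1 (7c) ⇒ 7c, clock 20
[3] DMA t3→B (5c) ∥ CU A:t2 (4c) ⇒ 5c, clock 25
[4] DMA t4→A (5c) ∥ CU B:t3 (5c) ⇒ 5c, clock 30
[5] DMA idle ∥ CU A:t4 (8c) ⇒ 8c, clock 38

end_cycle[1] = 13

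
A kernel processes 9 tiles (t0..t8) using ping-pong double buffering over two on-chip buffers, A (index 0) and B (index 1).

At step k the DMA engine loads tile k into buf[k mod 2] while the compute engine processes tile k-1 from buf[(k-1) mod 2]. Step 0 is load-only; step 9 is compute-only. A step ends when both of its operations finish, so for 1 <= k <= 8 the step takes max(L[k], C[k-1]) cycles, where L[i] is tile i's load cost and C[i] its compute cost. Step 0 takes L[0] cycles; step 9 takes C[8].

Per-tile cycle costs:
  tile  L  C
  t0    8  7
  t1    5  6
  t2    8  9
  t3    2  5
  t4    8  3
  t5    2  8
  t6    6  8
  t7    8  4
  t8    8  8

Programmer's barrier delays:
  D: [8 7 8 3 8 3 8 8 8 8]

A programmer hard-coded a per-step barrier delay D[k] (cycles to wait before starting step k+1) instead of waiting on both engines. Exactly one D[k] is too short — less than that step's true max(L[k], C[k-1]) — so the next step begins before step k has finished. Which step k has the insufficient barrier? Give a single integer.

hazard at step 3

step 0: need L[0]=8 = 8; D[0]=8 ok
step 1: need max(L[1]=5,C[0]=7) = 7; D[1]=7 ok
step 2: need max(L[2]=8,C[1]=6) = 8; D[2]=8 ok
step 3: need max(L[3]=2,C[2]=9) = 9; D[3]=3 SHORT
step 4: need max(L[4]=8,C[3]=5) = 8; D[4]=8 ok
step 5: need max(L[5]=2,C[4]=3) = 3; D[5]=3 ok
step 6: need max(L[6]=6,C[5]=8) = 8; D[6]=8 ok
step 7: need max(L[7]=8,C[6]=8) = 8; D[7]=8 ok
step 8: need max(L[8]=8,C[7]=4) = 8; D[8]=8 ok
step 9: need C[8]=8 = 8; D[9]=8 ok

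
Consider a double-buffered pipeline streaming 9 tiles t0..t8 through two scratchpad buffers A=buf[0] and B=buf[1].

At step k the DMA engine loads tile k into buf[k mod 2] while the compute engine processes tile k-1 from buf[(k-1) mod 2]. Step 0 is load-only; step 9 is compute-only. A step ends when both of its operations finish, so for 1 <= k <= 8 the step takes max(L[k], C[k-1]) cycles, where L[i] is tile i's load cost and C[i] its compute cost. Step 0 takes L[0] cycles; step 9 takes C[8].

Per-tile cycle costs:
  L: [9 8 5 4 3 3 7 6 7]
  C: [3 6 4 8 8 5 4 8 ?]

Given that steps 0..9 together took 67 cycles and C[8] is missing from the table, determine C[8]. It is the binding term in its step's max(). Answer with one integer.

step 0 → dur = L[0]=9 = 9
step 1 → dur = max(L[1]=8, C[0]=3) = 8
step 2 → dur = max(L[2]=5, C[1]=6) = 6
step 3 → dur = max(L[3]=4, C[2]=4) = 4
step 4 → dur = max(L[4]=3, C[3]=8) = 8
step 5 → dur = max(L[5]=3, C[4]=8) = 8
step 6 → dur = max(L[6]=7, C[5]=5) = 7
step 7 → dur = max(L[7]=6, C[6]=4) = 6
step 8 → dur = max(L[8]=7, C[7]=8) = 8
step 9 → dur = C[8]=? = C[8]  (unknown; binding)
sum of known step durations = 64
dur[9] = total - known = 67 - 64 = 3
C[8] is the binding max in step 9, so C[8] = dur[9] = 3

C[8] = 3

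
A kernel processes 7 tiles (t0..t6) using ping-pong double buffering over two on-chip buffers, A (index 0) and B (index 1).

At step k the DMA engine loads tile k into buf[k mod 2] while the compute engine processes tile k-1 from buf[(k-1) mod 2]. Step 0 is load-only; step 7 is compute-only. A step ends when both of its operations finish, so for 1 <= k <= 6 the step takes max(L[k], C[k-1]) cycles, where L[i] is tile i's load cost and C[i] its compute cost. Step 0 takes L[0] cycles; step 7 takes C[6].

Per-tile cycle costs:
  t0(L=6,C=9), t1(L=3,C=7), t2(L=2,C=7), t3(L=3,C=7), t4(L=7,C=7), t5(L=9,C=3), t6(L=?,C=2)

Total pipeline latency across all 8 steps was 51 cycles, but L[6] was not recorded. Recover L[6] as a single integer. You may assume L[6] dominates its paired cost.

L[6] = 4

step 0: dur = L[0]=6 = 6
step 1: dur = max(L[1]=3, C[0]=9) = 9
step 2: dur = max(L[2]=2, C[1]=7) = 7
step 3: dur = max(L[3]=3, C[2]=7) = 7
step 4: dur = max(L[4]=7, C[3]=7) = 7
step 5: dur = max(L[5]=9, C[4]=7) = 9
step 6: dur = max(L[6]=?, C[5]=3) = L[6]  (unknown; binding)
step 7: dur = C[6]=2 = 2
sum of known step durations = 47
dur[6] = total - known = 51 - 47 = 4
L[6] is the binding max in step 6, so L[6] = dur[6] = 4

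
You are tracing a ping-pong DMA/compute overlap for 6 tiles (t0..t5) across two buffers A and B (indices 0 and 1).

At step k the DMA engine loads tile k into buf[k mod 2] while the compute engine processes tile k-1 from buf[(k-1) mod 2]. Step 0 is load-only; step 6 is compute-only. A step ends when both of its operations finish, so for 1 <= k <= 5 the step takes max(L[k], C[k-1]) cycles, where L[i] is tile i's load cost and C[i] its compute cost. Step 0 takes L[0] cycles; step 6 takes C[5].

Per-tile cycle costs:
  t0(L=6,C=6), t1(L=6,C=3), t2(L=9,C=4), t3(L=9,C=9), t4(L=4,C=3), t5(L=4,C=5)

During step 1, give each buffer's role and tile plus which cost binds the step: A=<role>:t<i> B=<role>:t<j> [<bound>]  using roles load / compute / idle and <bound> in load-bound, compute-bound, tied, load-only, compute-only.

step 1: A=compute:t0 B=load:t1 [tied]

[0] DMA t0→A (6c) ∥ CU idle ⇒ 6c, clock 6
[1] DMA t1→B (6c) ∥ CU A:t0 (6c) ⇒ 6c, clock 12
[2] DMA t2→A (9c) ∥ CU B:t1 (3c) ⇒ 9c, clock 21
[3] DMA t3→B (9c) ∥ CU A:t2 (4c) ⇒ 9c, clock 30
[4] DMA t4→A (4c) ∥ CU B:t3 (9c) ⇒ 9c, clock 39
[5] DMA t5→B (4c) ∥ CU A:t4 (3c) ⇒ 4c, clock 43
[6] DMA idle ∥ CU B:t5 (5c) ⇒ 5c, clock 48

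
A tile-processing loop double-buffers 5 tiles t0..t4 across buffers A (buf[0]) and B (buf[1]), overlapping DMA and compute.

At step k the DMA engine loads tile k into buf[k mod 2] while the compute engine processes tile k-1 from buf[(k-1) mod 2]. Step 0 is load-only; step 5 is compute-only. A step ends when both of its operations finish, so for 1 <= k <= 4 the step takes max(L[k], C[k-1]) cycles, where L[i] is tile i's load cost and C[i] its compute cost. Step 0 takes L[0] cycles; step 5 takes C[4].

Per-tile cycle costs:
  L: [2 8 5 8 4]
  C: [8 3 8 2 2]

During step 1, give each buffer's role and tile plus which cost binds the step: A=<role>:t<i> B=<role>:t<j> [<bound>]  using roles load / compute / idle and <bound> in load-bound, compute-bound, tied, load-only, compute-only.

step 0: L[0]=2 → dur=2, Σ=2 | A=load:t0 B=idle [load-only]
step 1: L[1]=8 C[0]=8 → dur=8, Σ=10 | A=compute:t0 B=load:t1 [tied]
step 2: L[2]=5 C[1]=3 → dur=5, Σ=15 | A=load:t2 B=compute:t1 [load-bound]
step 3: L[3]=8 C[2]=8 → dur=8, Σ=23 | A=compute:t2 B=load:t3 [tied]
step 4: L[4]=4 C[3]=2 → dur=4, Σ=27 | A=load:t4 B=compute:t3 [load-bound]
step 5: C[4]=2 → dur=2, Σ=29 | A=compute:t4 B=idle [compute-only]

step 1: A=compute:t0 B=load:t1 [tied]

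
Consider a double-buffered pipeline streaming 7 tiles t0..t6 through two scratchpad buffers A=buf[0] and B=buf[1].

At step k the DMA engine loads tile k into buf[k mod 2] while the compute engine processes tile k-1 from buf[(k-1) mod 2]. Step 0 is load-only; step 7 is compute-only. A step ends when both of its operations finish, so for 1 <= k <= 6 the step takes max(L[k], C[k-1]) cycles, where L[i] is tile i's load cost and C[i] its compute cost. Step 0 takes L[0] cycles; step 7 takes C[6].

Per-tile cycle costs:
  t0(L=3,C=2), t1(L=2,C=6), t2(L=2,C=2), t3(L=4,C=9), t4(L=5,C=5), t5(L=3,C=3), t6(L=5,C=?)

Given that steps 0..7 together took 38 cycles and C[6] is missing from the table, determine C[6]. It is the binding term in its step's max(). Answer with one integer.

step 0 = dur = L[0]=3 = 3
step 1 = dur = max(L[1]=2, C[0]=2) = 2
step 2 = dur = max(L[2]=2, C[1]=6) = 6
step 3 = dur = max(L[3]=4, C[2]=2) = 4
step 4 = dur = max(L[4]=5, C[3]=9) = 9
step 5 = dur = max(L[5]=3, C[4]=5) = 5
step 6 = dur = max(L[6]=5, C[5]=3) = 5
step 7 = dur = C[6]=? = C[6]  (unknown; binding)
sum of known step durations = 34
dur[7] = total - known = 38 - 34 = 4
C[6] is the binding max in step 7, so C[6] = dur[7] = 4

C[6] = 4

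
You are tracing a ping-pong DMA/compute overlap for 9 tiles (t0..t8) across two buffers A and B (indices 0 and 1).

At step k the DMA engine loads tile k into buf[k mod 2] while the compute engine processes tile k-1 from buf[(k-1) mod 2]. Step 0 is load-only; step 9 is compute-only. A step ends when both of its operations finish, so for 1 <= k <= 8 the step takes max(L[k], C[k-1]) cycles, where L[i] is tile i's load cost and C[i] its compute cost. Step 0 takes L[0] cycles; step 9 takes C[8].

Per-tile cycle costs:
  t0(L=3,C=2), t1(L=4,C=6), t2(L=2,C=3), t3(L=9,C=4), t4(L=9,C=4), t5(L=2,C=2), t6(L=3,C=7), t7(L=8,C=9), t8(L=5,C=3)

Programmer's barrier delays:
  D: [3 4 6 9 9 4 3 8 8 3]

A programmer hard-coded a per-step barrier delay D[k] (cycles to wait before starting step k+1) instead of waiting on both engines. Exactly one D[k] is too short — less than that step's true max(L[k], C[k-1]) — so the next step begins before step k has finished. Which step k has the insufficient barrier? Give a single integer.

hazard at step 8

step 0: need L[0]=3 = 3; D[0]=3 ok
step 1: need max(L[1]=4,C[0]=2) = 4; D[1]=4 ok
step 2: need max(L[2]=2,C[1]=6) = 6; D[2]=6 ok
step 3: need max(L[3]=9,C[2]=3) = 9; D[3]=9 ok
step 4: need max(L[4]=9,C[3]=4) = 9; D[4]=9 ok
step 5: need max(L[5]=2,C[4]=4) = 4; D[5]=4 ok
step 6: need max(L[6]=3,C[5]=2) = 3; D[6]=3 ok
step 7: need max(L[7]=8,C[6]=7) = 8; D[7]=8 ok
step 8: need max(L[8]=5,C[7]=9) = 9; D[8]=8 SHORT
step 9: need C[8]=3 = 3; D[9]=3 ok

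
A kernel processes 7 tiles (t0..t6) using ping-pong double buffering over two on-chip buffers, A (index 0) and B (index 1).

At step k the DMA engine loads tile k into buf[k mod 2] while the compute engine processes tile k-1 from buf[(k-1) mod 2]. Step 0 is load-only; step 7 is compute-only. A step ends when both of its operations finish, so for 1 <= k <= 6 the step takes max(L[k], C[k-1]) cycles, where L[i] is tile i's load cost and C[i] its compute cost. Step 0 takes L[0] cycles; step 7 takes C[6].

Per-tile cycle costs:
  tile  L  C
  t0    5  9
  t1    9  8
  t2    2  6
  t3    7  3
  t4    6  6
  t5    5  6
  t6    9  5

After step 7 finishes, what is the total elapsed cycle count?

  0. 5=5c; end=5; A:t0 B:-
  1. max(9,9)=9c; end=14; A:t0 B:t1
  2. max(2,8)=8c; end=22; A:t2 B:t1
  3. max(7,6)=7c; end=29; A:t2 B:t3
  4. max(6,3)=6c; end=35; A:t4 B:t3
  5. max(5,6)=6c; end=41; A:t4 B:t5
  6. max(9,6)=9c; end=50; A:t6 B:t5
  7. 5=5c; end=55; A:t6 B:t5

end_cycle[7] = 55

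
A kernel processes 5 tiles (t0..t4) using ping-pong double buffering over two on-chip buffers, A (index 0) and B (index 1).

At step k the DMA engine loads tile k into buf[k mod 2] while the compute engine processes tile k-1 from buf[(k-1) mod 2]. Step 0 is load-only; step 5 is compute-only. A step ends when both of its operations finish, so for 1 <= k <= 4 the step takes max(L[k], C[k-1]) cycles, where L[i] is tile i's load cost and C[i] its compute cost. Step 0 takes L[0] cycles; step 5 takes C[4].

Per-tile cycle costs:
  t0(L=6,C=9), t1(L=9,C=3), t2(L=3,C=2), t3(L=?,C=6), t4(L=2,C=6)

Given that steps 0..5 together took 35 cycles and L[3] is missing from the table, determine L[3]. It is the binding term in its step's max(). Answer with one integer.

L[3] = 5

step 0 | dur = L[0]=6 = 6
step 1 | dur = max(L[1]=9, C[0]=9) = 9
step 2 | dur = max(L[2]=3, C[1]=3) = 3
step 3 | dur = max(L[3]=?, C[2]=2) = L[3]  (unknown; binding)
step 4 | dur = max(L[4]=2, C[3]=6) = 6
step 5 | dur = C[4]=6 = 6
sum of known step durations = 30
dur[3] = total - known = 35 - 30 = 5
L[3] is the binding max in step 3, so L[3] = dur[3] = 5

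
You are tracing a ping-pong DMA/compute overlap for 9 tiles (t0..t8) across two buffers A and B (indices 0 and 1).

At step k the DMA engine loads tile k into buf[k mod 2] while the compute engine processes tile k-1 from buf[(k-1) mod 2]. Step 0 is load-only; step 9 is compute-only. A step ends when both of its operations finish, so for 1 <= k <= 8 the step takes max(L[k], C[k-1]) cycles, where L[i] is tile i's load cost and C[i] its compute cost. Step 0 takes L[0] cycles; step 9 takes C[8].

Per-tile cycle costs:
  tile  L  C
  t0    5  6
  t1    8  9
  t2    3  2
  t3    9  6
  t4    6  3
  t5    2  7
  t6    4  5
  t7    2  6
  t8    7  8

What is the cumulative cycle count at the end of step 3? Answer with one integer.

step 0: L[0]=5 → dur=5, Σ=5 | A=load:t0 B=idle [load-only]
step 1: L[1]=8 C[0]=6 → dur=8, Σ=13 | A=compute:t0 B=load:t1 [load-bound]
step 2: L[2]=3 C[1]=9 → dur=9, Σ=22 | A=load:t2 B=compute:t1 [compute-bound]
step 3: L[3]=9 C[2]=2 → dur=9, Σ=31 | A=compute:t2 B=load:t3 [load-bound]
step 4: L[4]=6 C[3]=6 → dur=6, Σ=37 | A=load:t4 B=compute:t3 [tied]
step 5: L[5]=2 C[4]=3 → dur=3, Σ=40 | A=compute:t4 B=load:t5 [compute-bound]
step 6: L[6]=4 C[5]=7 → dur=7, Σ=47 | A=load:t6 B=compute:t5 [compute-bound]
step 7: L[7]=2 C[6]=5 → dur=5, Σ=52 | A=compute:t6 B=load:t7 [compute-bound]
step 8: L[8]=7 C[7]=6 → dur=7, Σ=59 | A=load:t8 B=compute:t7 [load-bound]
step 9: C[8]=8 → dur=8, Σ=67 | A=compute:t8 B=idle [compute-only]

end_cycle[3] = 31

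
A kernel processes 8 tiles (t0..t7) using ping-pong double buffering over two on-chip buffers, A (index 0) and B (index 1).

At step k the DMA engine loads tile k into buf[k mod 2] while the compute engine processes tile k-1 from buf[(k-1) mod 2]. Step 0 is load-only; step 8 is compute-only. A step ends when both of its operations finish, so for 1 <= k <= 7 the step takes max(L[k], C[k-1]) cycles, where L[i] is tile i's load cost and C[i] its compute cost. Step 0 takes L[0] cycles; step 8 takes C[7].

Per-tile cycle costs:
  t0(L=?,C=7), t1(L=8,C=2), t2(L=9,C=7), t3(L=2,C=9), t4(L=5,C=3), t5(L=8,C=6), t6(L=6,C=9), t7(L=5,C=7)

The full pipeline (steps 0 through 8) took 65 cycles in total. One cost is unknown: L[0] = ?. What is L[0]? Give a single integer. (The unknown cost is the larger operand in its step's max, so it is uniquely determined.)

L[0] = 2

step 0 = dur = L[0]=? = L[0]  (unknown; binding)
step 1 = dur = max(L[1]=8, C[0]=7) = 8
step 2 = dur = max(L[2]=9, C[1]=2) = 9
step 3 = dur = max(L[3]=2, C[2]=7) = 7
step 4 = dur = max(L[4]=5, C[3]=9) = 9
step 5 = dur = max(L[5]=8, C[4]=3) = 8
step 6 = dur = max(L[6]=6, C[5]=6) = 6
step 7 = dur = max(L[7]=5, C[6]=9) = 9
step 8 = dur = C[7]=7 = 7
sum of known step durations = 63
dur[0] = total - known = 65 - 63 = 2
L[0] is the binding max in step 0, so L[0] = dur[0] = 2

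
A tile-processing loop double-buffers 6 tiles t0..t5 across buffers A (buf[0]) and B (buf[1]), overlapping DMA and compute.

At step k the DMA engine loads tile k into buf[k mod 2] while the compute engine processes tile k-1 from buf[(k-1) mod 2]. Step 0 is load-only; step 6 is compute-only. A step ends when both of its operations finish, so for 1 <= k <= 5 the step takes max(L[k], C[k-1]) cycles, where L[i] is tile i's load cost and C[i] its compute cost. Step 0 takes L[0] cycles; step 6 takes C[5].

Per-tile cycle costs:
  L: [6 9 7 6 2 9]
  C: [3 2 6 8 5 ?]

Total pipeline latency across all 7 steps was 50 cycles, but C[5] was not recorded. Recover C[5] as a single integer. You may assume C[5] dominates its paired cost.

C[5] = 5

step 0: dur = L[0]=6 = 6
step 1: dur = max(L[1]=9, C[0]=3) = 9
step 2: dur = max(L[2]=7, C[1]=2) = 7
step 3: dur = max(L[3]=6, C[2]=6) = 6
step 4: dur = max(L[4]=2, C[3]=8) = 8
step 5: dur = max(L[5]=9, C[4]=5) = 9
step 6: dur = C[5]=? = C[5]  (unknown; binding)
sum of known step durations = 45
dur[6] = total - known = 50 - 45 = 5
C[5] is the binding max in step 6, so C[5] = dur[6] = 5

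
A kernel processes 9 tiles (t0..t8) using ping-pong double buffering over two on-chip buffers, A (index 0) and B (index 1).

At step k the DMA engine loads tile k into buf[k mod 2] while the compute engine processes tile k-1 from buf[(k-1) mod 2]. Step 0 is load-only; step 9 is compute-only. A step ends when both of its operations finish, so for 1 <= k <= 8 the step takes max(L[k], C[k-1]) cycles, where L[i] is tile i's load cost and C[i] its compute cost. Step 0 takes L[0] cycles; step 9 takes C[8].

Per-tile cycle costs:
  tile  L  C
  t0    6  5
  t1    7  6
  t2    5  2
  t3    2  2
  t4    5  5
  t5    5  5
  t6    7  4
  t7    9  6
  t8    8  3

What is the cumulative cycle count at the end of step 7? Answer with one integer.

end_cycle[7] = 47

  0. 6=6c; end=6; A:t0 B:-
  1. max(7,5)=7c; end=13; A:t0 B:t1
  2. max(5,6)=6c; end=19; A:t2 B:t1
  3. max(2,2)=2c; end=21; A:t2 B:t3
  4. max(5,2)=5c; end=26; A:t4 B:t3
  5. max(5,5)=5c; end=31; A:t4 B:t5
  6. max(7,5)=7c; end=38; A:t6 B:t5
  7. max(9,4)=9c; end=47; A:t6 B:t7
  8. max(8,6)=8c; end=55; A:t8 B:t7
  9. 3=3c; end=58; A:t8 B:t7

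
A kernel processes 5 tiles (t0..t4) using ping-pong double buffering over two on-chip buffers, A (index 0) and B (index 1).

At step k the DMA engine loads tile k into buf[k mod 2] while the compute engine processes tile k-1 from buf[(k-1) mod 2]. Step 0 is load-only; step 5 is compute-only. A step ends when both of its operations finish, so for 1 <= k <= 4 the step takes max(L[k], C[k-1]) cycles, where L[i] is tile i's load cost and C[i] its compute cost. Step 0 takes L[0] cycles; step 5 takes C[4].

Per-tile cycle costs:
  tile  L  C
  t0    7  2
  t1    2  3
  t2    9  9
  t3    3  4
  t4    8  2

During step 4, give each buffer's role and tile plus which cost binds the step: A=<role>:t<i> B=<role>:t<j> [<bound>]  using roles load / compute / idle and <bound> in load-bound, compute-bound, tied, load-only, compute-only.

[0] DMA t0→A (7c) ∥ CU idle ⇒ 7c, clock 7
[1] DMA t1→B (2c) ∥ CU A:t0 (2c) ⇒ 2c, clock 9
[2] DMA t2→A (9c) ∥ CU B:t1 (3c) ⇒ 9c, clock 18
[3] DMA t3→B (3c) ∥ CU A:t2 (9c) ⇒ 9c, clock 27
[4] DMA t4→A (8c) ∥ CU B:t3 (4c) ⇒ 8c, clock 35
[5] DMA idle ∥ CU A:t4 (2c) ⇒ 2c, clock 37

step 4: A=load:t4 B=compute:t3 [load-bound]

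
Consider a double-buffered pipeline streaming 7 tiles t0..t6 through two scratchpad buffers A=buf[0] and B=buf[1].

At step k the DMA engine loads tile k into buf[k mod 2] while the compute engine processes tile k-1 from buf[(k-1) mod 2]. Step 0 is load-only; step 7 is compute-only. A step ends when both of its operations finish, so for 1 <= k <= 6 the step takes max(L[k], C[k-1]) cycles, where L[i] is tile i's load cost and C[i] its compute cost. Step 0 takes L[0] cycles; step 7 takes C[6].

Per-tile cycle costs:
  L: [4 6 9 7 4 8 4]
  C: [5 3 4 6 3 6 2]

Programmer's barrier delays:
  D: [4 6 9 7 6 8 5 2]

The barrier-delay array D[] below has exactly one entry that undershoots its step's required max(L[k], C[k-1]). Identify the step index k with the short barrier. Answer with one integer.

step 0: need L[0]=4 = 4; D[0]=4 ok
step 1: need max(L[1]=6,C[0]=5) = 6; D[1]=6 ok
step 2: need max(L[2]=9,C[1]=3) = 9; D[2]=9 ok
step 3: need max(L[3]=7,C[2]=4) = 7; D[3]=7 ok
step 4: need max(L[4]=4,C[3]=6) = 6; D[4]=6 ok
step 5: need max(L[5]=8,C[4]=3) = 8; D[5]=8 ok
step 6: need max(L[6]=4,C[5]=6) = 6; D[6]=5 SHORT
step 7: need C[6]=2 = 2; D[7]=2 ok

hazard at step 6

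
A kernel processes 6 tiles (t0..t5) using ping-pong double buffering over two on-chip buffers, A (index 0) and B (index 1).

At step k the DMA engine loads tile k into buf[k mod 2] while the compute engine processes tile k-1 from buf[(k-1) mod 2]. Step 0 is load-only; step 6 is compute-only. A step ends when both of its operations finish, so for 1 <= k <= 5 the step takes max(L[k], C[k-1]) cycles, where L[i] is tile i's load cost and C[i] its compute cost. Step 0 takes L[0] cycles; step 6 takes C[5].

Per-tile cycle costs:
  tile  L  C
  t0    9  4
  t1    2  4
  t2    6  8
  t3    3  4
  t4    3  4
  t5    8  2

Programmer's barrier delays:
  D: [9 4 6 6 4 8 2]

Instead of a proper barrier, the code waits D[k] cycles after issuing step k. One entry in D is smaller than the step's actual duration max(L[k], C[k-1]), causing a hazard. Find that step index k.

step 0: need L[0]=9 = 9; D[0]=9 ok
step 1: need max(L[1]=2,C[0]=4) = 4; D[1]=4 ok
step 2: need max(L[2]=6,C[1]=4) = 6; D[2]=6 ok
step 3: need max(L[3]=3,C[2]=8) = 8; D[3]=6 SHORT
step 4: need max(L[4]=3,C[3]=4) = 4; D[4]=4 ok
step 5: need max(L[5]=8,C[4]=4) = 8; D[5]=8 ok
step 6: need C[5]=2 = 2; D[6]=2 ok

hazard at step 3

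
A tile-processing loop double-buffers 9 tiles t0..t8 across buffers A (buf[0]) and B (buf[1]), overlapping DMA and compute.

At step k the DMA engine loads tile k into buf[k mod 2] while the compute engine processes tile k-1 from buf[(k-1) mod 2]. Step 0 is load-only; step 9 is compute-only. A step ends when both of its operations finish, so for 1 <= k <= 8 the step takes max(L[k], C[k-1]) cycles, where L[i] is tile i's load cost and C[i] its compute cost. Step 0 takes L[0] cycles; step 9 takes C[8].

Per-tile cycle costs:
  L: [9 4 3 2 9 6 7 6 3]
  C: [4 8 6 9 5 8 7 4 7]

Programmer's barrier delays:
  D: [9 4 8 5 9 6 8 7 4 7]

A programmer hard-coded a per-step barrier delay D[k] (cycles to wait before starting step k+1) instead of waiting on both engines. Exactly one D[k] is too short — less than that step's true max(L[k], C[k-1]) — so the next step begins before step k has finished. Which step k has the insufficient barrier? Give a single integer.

hazard at step 3

k=0 barrier L[0]=9→9c, D[0]=9 ok
k=1 barrier max(L[1]=4,C[0]=4)→4c, D[1]=4 ok
k=2 barrier max(L[2]=3,C[1]=8)→8c, D[2]=8 ok
k=3 barrier max(L[3]=2,C[2]=6)→6c, D[3]=5 SHORT
k=4 barrier max(L[4]=9,C[3]=9)→9c, D[4]=9 ok
k=5 barrier max(L[5]=6,C[4]=5)→6c, D[5]=6 ok
k=6 barrier max(L[6]=7,C[5]=8)→8c, D[6]=8 ok
k=7 barrier max(L[7]=6,C[6]=7)→7c, D[7]=7 ok
k=8 barrier max(L[8]=3,C[7]=4)→4c, D[8]=4 ok
k=9 barrier C[8]=7→7c, D[9]=7 ok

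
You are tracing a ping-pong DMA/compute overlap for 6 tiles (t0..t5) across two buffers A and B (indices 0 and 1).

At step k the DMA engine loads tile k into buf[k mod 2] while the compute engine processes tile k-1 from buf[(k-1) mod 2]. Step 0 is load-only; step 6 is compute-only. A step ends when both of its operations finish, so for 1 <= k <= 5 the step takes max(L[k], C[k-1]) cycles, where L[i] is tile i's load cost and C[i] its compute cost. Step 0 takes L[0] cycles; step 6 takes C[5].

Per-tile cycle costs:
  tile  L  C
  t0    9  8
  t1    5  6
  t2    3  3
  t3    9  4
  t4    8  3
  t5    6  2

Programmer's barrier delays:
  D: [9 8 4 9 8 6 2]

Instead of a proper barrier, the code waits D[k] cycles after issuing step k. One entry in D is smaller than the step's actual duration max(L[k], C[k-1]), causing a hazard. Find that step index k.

k=0 barrier L[0]=9→9c, D[0]=9 ok
k=1 barrier max(L[1]=5,C[0]=8)→8c, D[1]=8 ok
k=2 barrier max(L[2]=3,C[1]=6)→6c, D[2]=4 SHORT
k=3 barrier max(L[3]=9,C[2]=3)→9c, D[3]=9 ok
k=4 barrier max(L[4]=8,C[3]=4)→8c, D[4]=8 ok
k=5 barrier max(L[5]=6,C[4]=3)→6c, D[5]=6 ok
k=6 barrier C[5]=2→2c, D[6]=2 ok

hazard at step 2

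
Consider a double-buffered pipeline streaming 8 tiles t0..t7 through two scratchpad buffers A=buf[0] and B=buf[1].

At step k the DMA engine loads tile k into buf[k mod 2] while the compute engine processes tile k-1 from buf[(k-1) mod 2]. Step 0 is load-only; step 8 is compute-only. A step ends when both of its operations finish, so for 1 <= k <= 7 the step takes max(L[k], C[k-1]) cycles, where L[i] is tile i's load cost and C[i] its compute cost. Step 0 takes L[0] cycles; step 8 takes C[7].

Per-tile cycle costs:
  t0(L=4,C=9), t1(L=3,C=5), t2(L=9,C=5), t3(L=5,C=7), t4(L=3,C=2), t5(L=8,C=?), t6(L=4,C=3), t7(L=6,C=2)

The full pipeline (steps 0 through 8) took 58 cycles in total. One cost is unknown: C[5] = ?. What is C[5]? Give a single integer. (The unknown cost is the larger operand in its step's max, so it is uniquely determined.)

step 0: dur = L[0]=4 = 4
step 1: dur = max(L[1]=3, C[0]=9) = 9
step 2: dur = max(L[2]=9, C[1]=5) = 9
step 3: dur = max(L[3]=5, C[2]=5) = 5
step 4: dur = max(L[4]=3, C[3]=7) = 7
step 5: dur = max(L[5]=8, C[4]=2) = 8
step 6: dur = max(L[6]=4, C[5]=?) = C[5]  (unknown; binding)
step 7: dur = max(L[7]=6, C[6]=3) = 6
step 8: dur = C[7]=2 = 2
sum of known step durations = 50
dur[6] = total - known = 58 - 50 = 8
C[5] is the binding max in step 6, so C[5] = dur[6] = 8

C[5] = 8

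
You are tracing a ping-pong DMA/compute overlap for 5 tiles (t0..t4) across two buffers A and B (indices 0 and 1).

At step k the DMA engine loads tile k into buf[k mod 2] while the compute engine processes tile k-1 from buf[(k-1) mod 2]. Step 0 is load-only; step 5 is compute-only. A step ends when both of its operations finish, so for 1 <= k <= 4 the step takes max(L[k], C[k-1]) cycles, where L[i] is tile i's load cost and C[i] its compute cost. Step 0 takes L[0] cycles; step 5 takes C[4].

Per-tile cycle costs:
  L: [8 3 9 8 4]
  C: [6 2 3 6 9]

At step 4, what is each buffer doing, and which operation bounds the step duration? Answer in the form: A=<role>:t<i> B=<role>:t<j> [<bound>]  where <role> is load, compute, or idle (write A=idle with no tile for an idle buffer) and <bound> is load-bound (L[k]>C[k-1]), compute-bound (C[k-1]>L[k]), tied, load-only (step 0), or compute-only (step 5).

k=0 load=t0/8c comp=- wait=8 total=8
k=1 load=t1/3c comp=t0/6c wait=6 total=14
k=2 load=t2/9c comp=t1/2c wait=9 total=23
k=3 load=t3/8c comp=t2/3c wait=8 total=31
k=4 load=t4/4c comp=t3/6c wait=6 total=37
k=5 load=- comp=t4/9c wait=9 total=46

step 4: A=load:t4 B=compute:t3 [compute-bound]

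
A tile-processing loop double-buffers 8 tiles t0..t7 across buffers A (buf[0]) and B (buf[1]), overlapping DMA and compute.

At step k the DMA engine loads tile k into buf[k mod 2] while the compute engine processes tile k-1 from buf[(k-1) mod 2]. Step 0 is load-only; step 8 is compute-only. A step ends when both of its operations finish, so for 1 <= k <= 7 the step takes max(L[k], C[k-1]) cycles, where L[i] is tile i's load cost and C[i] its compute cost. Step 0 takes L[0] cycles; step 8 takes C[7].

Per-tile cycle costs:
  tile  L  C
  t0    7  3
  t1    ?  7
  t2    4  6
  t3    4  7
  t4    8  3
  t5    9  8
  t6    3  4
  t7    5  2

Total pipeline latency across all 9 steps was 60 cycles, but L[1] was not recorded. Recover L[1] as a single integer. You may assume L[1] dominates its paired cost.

L[1] = 8

step 0 → dur = L[0]=7 = 7
step 1 → dur = max(L[1]=?, C[0]=3) = L[1]  (unknown; binding)
step 2 → dur = max(L[2]=4, C[1]=7) = 7
step 3 → dur = max(L[3]=4, C[2]=6) = 6
step 4 → dur = max(L[4]=8, C[3]=7) = 8
step 5 → dur = max(L[5]=9, C[4]=3) = 9
step 6 → dur = max(L[6]=3, C[5]=8) = 8
step 7 → dur = max(L[7]=5, C[6]=4) = 5
step 8 → dur = C[7]=2 = 2
sum of known step durations = 52
dur[1] = total - known = 60 - 52 = 8
L[1] is the binding max in step 1, so L[1] = dur[1] = 8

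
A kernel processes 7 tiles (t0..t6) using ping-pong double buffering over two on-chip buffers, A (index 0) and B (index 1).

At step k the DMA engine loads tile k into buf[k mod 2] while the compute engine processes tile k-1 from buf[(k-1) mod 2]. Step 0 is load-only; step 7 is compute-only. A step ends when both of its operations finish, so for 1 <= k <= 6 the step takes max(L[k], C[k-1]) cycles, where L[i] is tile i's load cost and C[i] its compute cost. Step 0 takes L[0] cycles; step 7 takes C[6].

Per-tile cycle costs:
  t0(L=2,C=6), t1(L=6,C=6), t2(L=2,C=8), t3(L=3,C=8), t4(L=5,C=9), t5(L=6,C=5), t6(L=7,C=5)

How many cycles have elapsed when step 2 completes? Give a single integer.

  0. 2=2c; end=2; A:t0 B:-
  1. max(6,6)=6c; end=8; A:t0 B:t1
  2. max(2,6)=6c; end=14; A:t2 B:t1
  3. max(3,8)=8c; end=22; A:t2 B:t3
  4. max(5,8)=8c; end=30; A:t4 B:t3
  5. max(6,9)=9c; end=39; A:t4 B:t5
  6. max(7,5)=7c; end=46; A:t6 B:t5
  7. 5=5c; end=51; A:t6 B:t5

end_cycle[2] = 14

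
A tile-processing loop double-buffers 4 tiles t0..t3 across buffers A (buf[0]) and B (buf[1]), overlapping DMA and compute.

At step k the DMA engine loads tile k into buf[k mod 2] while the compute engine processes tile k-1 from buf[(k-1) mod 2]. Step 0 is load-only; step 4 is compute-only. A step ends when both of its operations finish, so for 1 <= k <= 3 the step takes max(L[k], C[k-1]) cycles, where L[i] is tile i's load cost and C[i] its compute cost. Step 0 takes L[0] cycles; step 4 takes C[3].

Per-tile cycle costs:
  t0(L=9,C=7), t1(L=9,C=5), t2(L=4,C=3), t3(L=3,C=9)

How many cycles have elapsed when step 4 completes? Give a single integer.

end_cycle[4] = 35

  0. 9=9c; end=9; A:t0 B:-
  1. max(9,7)=9c; end=18; A:t0 B:t1
  2. max(4,5)=5c; end=23; A:t2 B:t1
  3. max(3,3)=3c; end=26; A:t2 B:t3
  4. 9=9c; end=35; A:t2 B:t3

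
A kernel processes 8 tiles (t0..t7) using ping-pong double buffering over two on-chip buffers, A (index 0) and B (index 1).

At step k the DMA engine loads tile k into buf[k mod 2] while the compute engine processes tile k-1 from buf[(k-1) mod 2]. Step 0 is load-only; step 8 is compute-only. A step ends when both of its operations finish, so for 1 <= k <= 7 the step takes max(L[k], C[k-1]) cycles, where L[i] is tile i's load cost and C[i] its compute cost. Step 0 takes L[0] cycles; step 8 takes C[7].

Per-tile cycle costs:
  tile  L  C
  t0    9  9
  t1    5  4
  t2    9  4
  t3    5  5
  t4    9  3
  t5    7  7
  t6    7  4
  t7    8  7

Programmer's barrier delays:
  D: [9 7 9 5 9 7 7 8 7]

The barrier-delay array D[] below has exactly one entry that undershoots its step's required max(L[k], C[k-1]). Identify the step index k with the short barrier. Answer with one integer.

k=0 barrier L[0]=9→9c, D[0]=9 ok
k=1 barrier max(L[1]=5,C[0]=9)→9c, D[1]=7 SHORT
k=2 barrier max(L[2]=9,C[1]=4)→9c, D[2]=9 ok
k=3 barrier max(L[3]=5,C[2]=4)→5c, D[3]=5 ok
k=4 barrier max(L[4]=9,C[3]=5)→9c, D[4]=9 ok
k=5 barrier max(L[5]=7,C[4]=3)→7c, D[5]=7 ok
k=6 barrier max(L[6]=7,C[5]=7)→7c, D[6]=7 ok
k=7 barrier max(L[7]=8,C[6]=4)→8c, D[7]=8 ok
k=8 barrier C[7]=7→7c, D[8]=7 ok

hazard at step 1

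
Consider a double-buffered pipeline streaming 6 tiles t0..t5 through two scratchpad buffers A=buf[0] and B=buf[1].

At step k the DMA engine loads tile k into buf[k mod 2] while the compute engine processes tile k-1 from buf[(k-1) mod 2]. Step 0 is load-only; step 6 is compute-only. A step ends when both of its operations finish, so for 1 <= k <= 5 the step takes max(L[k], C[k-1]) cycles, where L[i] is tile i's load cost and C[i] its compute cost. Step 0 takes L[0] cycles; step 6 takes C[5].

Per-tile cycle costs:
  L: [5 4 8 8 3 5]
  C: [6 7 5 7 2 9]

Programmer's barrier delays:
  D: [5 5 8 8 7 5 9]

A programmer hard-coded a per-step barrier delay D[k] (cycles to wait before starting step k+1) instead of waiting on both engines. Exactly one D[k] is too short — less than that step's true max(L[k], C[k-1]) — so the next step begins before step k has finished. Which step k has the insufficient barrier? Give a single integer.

hazard at step 1

k=0 barrier L[0]=5→5c, D[0]=5 ok
k=1 barrier max(L[1]=4,C[0]=6)→6c, D[1]=5 SHORT
k=2 barrier max(L[2]=8,C[1]=7)→8c, D[2]=8 ok
k=3 barrier max(L[3]=8,C[2]=5)→8c, D[3]=8 ok
k=4 barrier max(L[4]=3,C[3]=7)→7c, D[4]=7 ok
k=5 barrier max(L[5]=5,C[4]=2)→5c, D[5]=5 ok
k=6 barrier C[5]=9→9c, D[6]=9 ok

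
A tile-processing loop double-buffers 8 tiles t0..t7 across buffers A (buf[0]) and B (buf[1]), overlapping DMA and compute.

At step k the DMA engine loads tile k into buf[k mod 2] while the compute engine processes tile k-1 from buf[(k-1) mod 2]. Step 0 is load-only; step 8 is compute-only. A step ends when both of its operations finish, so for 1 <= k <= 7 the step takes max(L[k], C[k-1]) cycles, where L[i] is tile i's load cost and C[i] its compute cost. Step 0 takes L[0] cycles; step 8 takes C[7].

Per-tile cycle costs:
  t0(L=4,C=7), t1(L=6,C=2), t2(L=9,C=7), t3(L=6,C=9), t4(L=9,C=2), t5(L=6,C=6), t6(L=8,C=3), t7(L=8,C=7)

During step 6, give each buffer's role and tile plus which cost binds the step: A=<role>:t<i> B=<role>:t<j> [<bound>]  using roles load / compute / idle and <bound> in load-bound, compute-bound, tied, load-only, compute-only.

step 6: A=load:t6 B=compute:t5 [load-bound]

step 0: L[0]=4 → dur=4, Σ=4 | A=load:t0 B=idle [load-only]
step 1: L[1]=6 C[0]=7 → dur=7, Σ=11 | A=compute:t0 B=load:t1 [compute-bound]
step 2: L[2]=9 C[1]=2 → dur=9, Σ=20 | A=load:t2 B=compute:t1 [load-bound]
step 3: L[3]=6 C[2]=7 → dur=7, Σ=27 | A=compute:t2 B=load:t3 [compute-bound]
step 4: L[4]=9 C[3]=9 → dur=9, Σ=36 | A=load:t4 B=compute:t3 [tied]
step 5: L[5]=6 C[4]=2 → dur=6, Σ=42 | A=compute:t4 B=load:t5 [load-bound]
step 6: L[6]=8 C[5]=6 → dur=8, Σ=50 | A=load:t6 B=compute:t5 [load-bound]
step 7: L[7]=8 C[6]=3 → dur=8, Σ=58 | A=compute:t6 B=load:t7 [load-bound]
step 8: C[7]=7 → dur=7, Σ=65 | A=idle B=compute:t7 [compute-only]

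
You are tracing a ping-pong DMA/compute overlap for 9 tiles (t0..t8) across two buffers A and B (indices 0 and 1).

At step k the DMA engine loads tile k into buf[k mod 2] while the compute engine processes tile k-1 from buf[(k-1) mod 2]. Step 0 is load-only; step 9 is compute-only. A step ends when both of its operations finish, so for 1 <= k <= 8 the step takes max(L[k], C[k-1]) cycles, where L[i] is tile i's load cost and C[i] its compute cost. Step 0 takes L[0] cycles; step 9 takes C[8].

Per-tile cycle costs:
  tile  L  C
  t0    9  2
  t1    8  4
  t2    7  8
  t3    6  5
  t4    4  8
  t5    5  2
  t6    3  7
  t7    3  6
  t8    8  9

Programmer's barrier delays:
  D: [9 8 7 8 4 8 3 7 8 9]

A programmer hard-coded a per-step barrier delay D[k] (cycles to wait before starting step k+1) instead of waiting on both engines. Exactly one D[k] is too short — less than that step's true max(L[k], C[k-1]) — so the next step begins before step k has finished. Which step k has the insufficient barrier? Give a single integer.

hazard at step 4

k=0 barrier L[0]=9→9c, D[0]=9 ok
k=1 barrier max(L[1]=8,C[0]=2)→8c, D[1]=8 ok
k=2 barrier max(L[2]=7,C[1]=4)→7c, D[2]=7 ok
k=3 barrier max(L[3]=6,C[2]=8)→8c, D[3]=8 ok
k=4 barrier max(L[4]=4,C[3]=5)→5c, D[4]=4 SHORT
k=5 barrier max(L[5]=5,C[4]=8)→8c, D[5]=8 ok
k=6 barrier max(L[6]=3,C[5]=2)→3c, D[6]=3 ok
k=7 barrier max(L[7]=3,C[6]=7)→7c, D[7]=7 ok
k=8 barrier max(L[8]=8,C[7]=6)→8c, D[8]=8 ok
k=9 barrier C[8]=9→9c, D[9]=9 ok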